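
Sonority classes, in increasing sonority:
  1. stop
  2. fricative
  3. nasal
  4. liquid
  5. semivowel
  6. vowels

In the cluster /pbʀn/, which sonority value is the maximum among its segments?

4

/p/ is a stop (sonority 1).
/b/ is a stop (sonority 1).
/ʀ/ is a liquid (sonority 4).
/n/ is a nasal (sonority 3).
The maximum is 4.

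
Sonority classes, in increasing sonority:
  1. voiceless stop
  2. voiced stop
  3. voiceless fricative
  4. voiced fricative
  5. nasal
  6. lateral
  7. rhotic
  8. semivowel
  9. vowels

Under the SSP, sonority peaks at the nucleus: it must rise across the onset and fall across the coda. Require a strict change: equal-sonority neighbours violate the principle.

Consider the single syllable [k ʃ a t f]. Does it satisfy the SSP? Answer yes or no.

Onset: /k/ is a voiceless stop (sonority 1), /ʃ/ is a voiceless fricative (sonority 3); then the nucleus /a/ (sonority 9).
Onset profile 1-3-9 — rises to the nucleus.
Coda: /t/ is a voiceless stop (sonority 1), /f/ is a voiceless fricative (sonority 3).
Coda profile 9-1-3 — does not strictly fall throughout.

no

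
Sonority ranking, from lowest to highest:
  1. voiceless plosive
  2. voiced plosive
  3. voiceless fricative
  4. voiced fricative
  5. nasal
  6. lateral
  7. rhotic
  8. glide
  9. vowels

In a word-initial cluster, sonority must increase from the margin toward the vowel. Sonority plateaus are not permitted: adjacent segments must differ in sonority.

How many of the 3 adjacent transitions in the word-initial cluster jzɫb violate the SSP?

2

/j/ — glide, sonority 8.
/z/ — voiced fricative, sonority 4.
/ɫ/ — lateral, sonority 6.
/b/ — voiced plosive, sonority 2.
/j/→/z/: 8→4 (does not rise) — violation.
/z/→/ɫ/: 4→6 (rises) — ok.
/ɫ/→/b/: 6→2 (does not rise) — violation.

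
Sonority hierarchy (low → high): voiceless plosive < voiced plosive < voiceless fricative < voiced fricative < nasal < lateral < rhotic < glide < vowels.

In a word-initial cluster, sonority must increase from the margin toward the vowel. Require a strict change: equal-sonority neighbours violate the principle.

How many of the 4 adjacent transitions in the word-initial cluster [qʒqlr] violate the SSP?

1

/q/: voiceless plosive = 1.
/ʒ/: voiced fricative = 4.
/q/: voiceless plosive = 1.
/l/: lateral = 6.
/r/: rhotic = 7.
/q/→/ʒ/: 1→4 (rises) — ok.
/ʒ/→/q/: 4→1 (does not rise) — violation.
/q/→/l/: 1→6 (rises) — ok.
/l/→/r/: 6→7 (rises) — ok.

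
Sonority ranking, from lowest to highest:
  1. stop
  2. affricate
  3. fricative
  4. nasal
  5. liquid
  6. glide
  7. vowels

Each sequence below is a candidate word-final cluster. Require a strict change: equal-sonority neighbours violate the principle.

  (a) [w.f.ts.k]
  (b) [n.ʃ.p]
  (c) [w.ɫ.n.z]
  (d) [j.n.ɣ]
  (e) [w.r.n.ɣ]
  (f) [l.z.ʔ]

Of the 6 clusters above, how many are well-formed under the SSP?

(a) sonority 6-3-2-1: well-formed.
(b) sonority 4-3-1: well-formed.
(c) sonority 6-5-4-3: well-formed.
(d) sonority 6-4-3: well-formed.
(e) sonority 6-5-4-3: well-formed.
(f) sonority 5-3-1: well-formed.

6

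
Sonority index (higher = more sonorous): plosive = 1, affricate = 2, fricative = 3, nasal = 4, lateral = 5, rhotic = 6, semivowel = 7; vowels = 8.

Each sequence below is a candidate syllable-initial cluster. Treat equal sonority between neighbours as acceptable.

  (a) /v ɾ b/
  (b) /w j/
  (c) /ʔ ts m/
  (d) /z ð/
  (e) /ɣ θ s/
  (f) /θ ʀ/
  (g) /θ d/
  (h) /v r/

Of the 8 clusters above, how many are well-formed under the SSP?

(a) sonority 3-6-1: ill-formed.
(b) sonority 7-7: well-formed.
(c) sonority 1-2-4: well-formed.
(d) sonority 3-3: well-formed.
(e) sonority 3-3-3: well-formed.
(f) sonority 3-6: well-formed.
(g) sonority 3-1: ill-formed.
(h) sonority 3-6: well-formed.

6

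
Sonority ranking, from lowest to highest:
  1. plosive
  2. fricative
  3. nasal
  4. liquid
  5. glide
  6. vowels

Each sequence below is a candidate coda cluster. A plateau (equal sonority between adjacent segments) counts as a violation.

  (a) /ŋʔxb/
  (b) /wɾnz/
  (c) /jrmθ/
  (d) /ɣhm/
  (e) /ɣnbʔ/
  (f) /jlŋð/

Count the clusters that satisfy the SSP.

(a) /ŋʔxb/: profile 3-1-2-1 — violates.
(b) /wɾnz/: profile 5-4-3-2 — obeys.
(c) /jrmθ/: profile 5-4-3-2 — obeys.
(d) /ɣhm/: profile 2-2-3 — violates.
(e) /ɣnbʔ/: profile 2-3-1-1 — violates.
(f) /jlŋð/: profile 5-4-3-2 — obeys.

3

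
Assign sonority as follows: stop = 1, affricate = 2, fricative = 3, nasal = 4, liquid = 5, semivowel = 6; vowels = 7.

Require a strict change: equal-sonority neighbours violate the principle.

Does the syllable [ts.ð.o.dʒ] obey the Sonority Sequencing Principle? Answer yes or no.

Onset: /ts/ is an affricate (sonority 2), /ð/ is a fricative (sonority 3); then the nucleus /o/ (sonority 7).
Onset profile 2-3-7 — rises to the nucleus.
Coda: /dʒ/ is an affricate (sonority 2).
Coda profile 7-2 — falls from the nucleus.

yes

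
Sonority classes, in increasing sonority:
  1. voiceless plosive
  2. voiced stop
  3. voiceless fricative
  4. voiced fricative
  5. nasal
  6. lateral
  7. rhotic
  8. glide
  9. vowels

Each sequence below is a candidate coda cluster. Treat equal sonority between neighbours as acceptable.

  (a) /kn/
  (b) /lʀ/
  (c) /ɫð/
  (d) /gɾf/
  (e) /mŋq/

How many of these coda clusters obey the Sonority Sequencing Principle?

(a) sonority 1-5: ill-formed.
(b) sonority 6-7: ill-formed.
(c) sonority 6-4: well-formed.
(d) sonority 2-7-3: ill-formed.
(e) sonority 5-5-1: well-formed.

2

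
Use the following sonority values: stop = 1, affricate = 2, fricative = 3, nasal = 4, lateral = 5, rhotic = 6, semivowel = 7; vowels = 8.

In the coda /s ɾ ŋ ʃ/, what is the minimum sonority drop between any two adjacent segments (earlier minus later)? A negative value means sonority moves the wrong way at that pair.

/s/: fricative = 3.
/ɾ/: rhotic = 6.
/ŋ/: nasal = 4.
/ʃ/: fricative = 3.
/s/→/ɾ/: change -3.
/ɾ/→/ŋ/: change +2.
/ŋ/→/ʃ/: change +1.
Minimum = -3.

-3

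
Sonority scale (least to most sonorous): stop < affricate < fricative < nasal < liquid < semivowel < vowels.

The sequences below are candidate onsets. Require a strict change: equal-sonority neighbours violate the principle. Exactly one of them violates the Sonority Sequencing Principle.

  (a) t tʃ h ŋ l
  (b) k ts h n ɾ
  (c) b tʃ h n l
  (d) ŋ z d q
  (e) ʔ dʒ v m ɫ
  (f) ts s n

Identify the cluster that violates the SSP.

(a) 1-2-3-4-5 → obeys
(b) 1-2-3-4-5 → obeys
(c) 1-2-3-4-5 → obeys
(d) 4-3-1-1 → violates
(e) 1-2-3-4-5 → obeys
(f) 2-3-4 → obeys

d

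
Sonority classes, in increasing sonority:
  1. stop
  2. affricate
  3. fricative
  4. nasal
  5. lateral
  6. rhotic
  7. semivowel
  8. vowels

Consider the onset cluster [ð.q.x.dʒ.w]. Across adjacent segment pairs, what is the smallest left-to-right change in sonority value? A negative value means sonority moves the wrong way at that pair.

-2

/ð/ — fricative, sonority 3.
/q/ — stop, sonority 1.
/x/ — fricative, sonority 3.
/dʒ/ — affricate, sonority 2.
/w/ — semivowel, sonority 7.
/ð/→/q/: change -2.
/q/→/x/: change +2.
/x/→/dʒ/: change -1.
/dʒ/→/w/: change +5.
Minimum = -2.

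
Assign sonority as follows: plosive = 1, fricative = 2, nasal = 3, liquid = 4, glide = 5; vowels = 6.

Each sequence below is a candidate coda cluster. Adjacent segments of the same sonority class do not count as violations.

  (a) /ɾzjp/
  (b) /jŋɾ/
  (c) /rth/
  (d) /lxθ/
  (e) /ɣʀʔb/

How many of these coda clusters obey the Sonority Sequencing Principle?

1

(a) /ɾzjp/: profile 4-2-5-1 — violates.
(b) /jŋɾ/: profile 5-3-4 — violates.
(c) /rth/: profile 4-1-2 — violates.
(d) /lxθ/: profile 4-2-2 — obeys.
(e) /ɣʀʔb/: profile 2-4-1-1 — violates.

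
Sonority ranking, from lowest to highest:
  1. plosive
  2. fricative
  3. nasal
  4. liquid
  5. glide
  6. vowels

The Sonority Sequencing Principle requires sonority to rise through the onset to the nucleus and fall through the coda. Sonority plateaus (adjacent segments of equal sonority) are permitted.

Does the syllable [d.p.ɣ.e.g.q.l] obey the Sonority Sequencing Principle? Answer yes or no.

no

Onset: /d/ is a plosive (sonority 1), /p/ is a plosive (sonority 1), /ɣ/ is a fricative (sonority 2); then the nucleus /e/ (sonority 6).
Onset profile 1-1-2-6 — rises to the nucleus.
Coda: /g/ is a plosive (sonority 1), /q/ is a plosive (sonority 1), /l/ is a liquid (sonority 4).
Coda profile 6-1-1-4 — does not fall throughout.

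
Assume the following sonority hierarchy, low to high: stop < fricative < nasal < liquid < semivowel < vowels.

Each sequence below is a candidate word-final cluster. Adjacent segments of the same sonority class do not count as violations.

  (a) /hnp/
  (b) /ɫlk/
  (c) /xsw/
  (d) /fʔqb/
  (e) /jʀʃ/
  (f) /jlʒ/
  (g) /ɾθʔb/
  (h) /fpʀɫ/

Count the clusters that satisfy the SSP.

5

(a) 2-3-1 → violates
(b) 4-4-1 → obeys
(c) 2-2-5 → violates
(d) 2-1-1-1 → obeys
(e) 5-4-2 → obeys
(f) 5-4-2 → obeys
(g) 4-2-1-1 → obeys
(h) 2-1-4-4 → violates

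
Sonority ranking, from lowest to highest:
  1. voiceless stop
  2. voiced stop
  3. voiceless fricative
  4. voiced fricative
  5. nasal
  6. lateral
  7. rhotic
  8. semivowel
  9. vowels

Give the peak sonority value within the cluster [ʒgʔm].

5

/ʒ/ is a voiced fricative (sonority 4).
/g/ is a voiced stop (sonority 2).
/ʔ/ is a voiceless stop (sonority 1).
/m/ is a nasal (sonority 5).
The maximum is 5.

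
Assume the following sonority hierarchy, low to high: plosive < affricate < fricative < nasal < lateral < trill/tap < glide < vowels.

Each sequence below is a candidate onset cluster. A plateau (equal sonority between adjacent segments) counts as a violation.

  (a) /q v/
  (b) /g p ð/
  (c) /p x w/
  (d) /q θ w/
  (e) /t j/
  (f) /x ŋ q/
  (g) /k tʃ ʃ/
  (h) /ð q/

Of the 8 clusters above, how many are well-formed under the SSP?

5

(a) 1-3 → obeys
(b) 1-1-3 → violates
(c) 1-3-7 → obeys
(d) 1-3-7 → obeys
(e) 1-7 → obeys
(f) 3-4-1 → violates
(g) 1-2-3 → obeys
(h) 3-1 → violates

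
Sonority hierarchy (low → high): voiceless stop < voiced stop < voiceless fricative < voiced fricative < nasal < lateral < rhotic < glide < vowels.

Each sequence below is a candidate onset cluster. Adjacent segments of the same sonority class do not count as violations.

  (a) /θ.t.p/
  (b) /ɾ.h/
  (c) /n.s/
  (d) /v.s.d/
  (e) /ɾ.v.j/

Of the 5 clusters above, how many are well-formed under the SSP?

(a) 3-1-1 → violates
(b) 7-3 → violates
(c) 5-3 → violates
(d) 4-3-2 → violates
(e) 7-4-8 → violates

0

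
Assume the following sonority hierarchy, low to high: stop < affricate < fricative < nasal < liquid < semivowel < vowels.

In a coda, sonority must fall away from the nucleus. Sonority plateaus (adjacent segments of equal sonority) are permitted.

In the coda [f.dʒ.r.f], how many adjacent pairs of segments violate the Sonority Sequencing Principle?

1

/f/ — fricative, sonority 3.
/dʒ/ — affricate, sonority 2.
/r/ — liquid, sonority 5.
/f/ — fricative, sonority 3.
/f/→/dʒ/: 3→2 (falls) — ok.
/dʒ/→/r/: 2→5 (does not fall) — violation.
/r/→/f/: 5→3 (falls) — ok.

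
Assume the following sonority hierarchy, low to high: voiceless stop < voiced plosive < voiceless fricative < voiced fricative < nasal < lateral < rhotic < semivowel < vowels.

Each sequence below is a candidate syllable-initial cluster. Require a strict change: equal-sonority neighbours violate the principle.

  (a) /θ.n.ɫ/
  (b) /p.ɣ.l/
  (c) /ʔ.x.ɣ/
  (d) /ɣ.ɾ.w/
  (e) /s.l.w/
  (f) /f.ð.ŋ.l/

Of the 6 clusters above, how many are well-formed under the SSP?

(a) 3-5-6 → obeys
(b) 1-4-6 → obeys
(c) 1-3-4 → obeys
(d) 4-7-8 → obeys
(e) 3-6-8 → obeys
(f) 3-4-5-6 → obeys

6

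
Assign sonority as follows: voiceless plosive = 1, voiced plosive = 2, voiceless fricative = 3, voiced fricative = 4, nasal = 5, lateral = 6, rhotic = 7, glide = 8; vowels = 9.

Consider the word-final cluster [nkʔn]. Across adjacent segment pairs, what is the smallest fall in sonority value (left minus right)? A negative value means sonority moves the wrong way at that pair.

-4

/n/ is a nasal (sonority 5).
/k/ is a voiceless plosive (sonority 1).
/ʔ/ is a voiceless plosive (sonority 1).
/n/ is a nasal (sonority 5).
/n/→/k/: change +4.
/k/→/ʔ/: change +0.
/ʔ/→/n/: change -4.
Minimum = -4.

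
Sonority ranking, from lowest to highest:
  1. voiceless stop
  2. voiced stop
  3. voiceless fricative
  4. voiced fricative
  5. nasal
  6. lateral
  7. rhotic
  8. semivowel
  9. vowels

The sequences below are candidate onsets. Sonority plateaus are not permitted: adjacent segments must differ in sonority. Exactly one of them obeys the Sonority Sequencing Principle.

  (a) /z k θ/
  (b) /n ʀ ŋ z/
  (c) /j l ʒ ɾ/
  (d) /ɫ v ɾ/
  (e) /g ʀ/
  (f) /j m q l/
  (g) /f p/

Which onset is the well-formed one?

e

(a) sonority 4-1-3: ill-formed.
(b) sonority 5-7-5-4: ill-formed.
(c) sonority 8-6-4-7: ill-formed.
(d) sonority 6-4-7: ill-formed.
(e) sonority 2-7: well-formed.
(f) sonority 8-5-1-6: ill-formed.
(g) sonority 3-1: ill-formed.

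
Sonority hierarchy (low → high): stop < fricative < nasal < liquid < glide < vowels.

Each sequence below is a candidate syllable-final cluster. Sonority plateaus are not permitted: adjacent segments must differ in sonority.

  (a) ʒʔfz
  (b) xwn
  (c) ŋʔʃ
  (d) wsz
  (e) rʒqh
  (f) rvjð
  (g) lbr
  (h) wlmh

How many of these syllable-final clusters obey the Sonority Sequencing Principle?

1

(a) sonority 2-1-2-2: ill-formed.
(b) sonority 2-5-3: ill-formed.
(c) sonority 3-1-2: ill-formed.
(d) sonority 5-2-2: ill-formed.
(e) sonority 4-2-1-2: ill-formed.
(f) sonority 4-2-5-2: ill-formed.
(g) sonority 4-1-4: ill-formed.
(h) sonority 5-4-3-2: well-formed.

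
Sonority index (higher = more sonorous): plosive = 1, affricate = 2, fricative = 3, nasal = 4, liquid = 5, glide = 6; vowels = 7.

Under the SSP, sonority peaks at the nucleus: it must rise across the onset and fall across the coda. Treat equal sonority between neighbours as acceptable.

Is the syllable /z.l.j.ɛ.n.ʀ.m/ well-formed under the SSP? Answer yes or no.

no

Onset: /z/ is a fricative (sonority 3), /l/ is a liquid (sonority 5), /j/ is a glide (sonority 6); then the nucleus /ɛ/ (sonority 7).
Onset profile 3-5-6-7 — rises to the nucleus.
Coda: /n/ is a nasal (sonority 4), /ʀ/ is a liquid (sonority 5), /m/ is a nasal (sonority 4).
Coda profile 7-4-5-4 — does not fall throughout.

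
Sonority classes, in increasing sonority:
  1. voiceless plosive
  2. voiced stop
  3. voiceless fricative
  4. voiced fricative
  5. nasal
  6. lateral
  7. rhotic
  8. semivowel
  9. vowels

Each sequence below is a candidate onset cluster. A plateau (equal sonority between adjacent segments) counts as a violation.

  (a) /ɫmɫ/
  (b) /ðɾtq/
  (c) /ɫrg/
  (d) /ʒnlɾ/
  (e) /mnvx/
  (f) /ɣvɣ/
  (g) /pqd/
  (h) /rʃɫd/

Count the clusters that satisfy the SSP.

1

(a) /ɫmɫ/: profile 6-5-6 — violates.
(b) /ðɾtq/: profile 4-7-1-1 — violates.
(c) /ɫrg/: profile 6-7-2 — violates.
(d) /ʒnlɾ/: profile 4-5-6-7 — obeys.
(e) /mnvx/: profile 5-5-4-3 — violates.
(f) /ɣvɣ/: profile 4-4-4 — violates.
(g) /pqd/: profile 1-1-2 — violates.
(h) /rʃɫd/: profile 7-3-6-2 — violates.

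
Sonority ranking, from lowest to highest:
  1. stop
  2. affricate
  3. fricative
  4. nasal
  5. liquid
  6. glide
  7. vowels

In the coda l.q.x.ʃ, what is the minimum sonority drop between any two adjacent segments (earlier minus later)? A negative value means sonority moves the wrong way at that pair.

-2

/l/: liquid = 5.
/q/: stop = 1.
/x/: fricative = 3.
/ʃ/: fricative = 3.
/l/→/q/: change +4.
/q/→/x/: change -2.
/x/→/ʃ/: change +0.
Minimum = -2.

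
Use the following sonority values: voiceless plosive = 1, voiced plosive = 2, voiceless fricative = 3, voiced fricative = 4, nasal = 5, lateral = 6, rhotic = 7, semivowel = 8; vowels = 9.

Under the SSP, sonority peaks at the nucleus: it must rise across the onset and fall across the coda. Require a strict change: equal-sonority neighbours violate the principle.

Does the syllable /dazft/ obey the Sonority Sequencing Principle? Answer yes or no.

Onset: /d/ is a voiced plosive (sonority 2); then the nucleus /a/ (sonority 9).
Onset profile 2-9 — rises to the nucleus.
Coda: /z/ is a voiced fricative (sonority 4), /f/ is a voiceless fricative (sonority 3), /t/ is a voiceless plosive (sonority 1).
Coda profile 9-4-3-1 — falls from the nucleus.

yes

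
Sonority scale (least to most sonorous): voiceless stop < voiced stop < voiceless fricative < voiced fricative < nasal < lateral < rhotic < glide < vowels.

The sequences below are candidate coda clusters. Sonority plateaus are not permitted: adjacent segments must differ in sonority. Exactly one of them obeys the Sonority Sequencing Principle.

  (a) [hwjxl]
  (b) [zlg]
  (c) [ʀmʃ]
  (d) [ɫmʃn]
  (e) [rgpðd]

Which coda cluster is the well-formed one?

c

(a) [hwjxl]: profile 3-8-8-3-6 — violates.
(b) [zlg]: profile 4-6-2 — violates.
(c) [ʀmʃ]: profile 7-5-3 — obeys.
(d) [ɫmʃn]: profile 6-5-3-5 — violates.
(e) [rgpðd]: profile 7-2-1-4-2 — violates.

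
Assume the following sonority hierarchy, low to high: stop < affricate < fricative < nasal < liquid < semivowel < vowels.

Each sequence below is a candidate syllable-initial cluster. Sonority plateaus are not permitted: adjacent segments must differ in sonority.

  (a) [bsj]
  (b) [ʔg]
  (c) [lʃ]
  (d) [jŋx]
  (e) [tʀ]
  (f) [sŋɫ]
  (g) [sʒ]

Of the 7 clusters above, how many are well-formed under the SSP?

3

(a) 1-3-6 → obeys
(b) 1-1 → violates
(c) 5-3 → violates
(d) 6-4-3 → violates
(e) 1-5 → obeys
(f) 3-4-5 → obeys
(g) 3-3 → violates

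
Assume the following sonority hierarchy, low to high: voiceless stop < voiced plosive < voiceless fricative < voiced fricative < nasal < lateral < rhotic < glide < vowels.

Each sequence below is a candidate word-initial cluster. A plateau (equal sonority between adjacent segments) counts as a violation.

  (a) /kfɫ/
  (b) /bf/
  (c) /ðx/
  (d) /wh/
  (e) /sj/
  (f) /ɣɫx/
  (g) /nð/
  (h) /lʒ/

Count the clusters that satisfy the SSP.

3

(a) sonority 1-3-6: well-formed.
(b) sonority 2-3: well-formed.
(c) sonority 4-3: ill-formed.
(d) sonority 8-3: ill-formed.
(e) sonority 3-8: well-formed.
(f) sonority 4-6-3: ill-formed.
(g) sonority 5-4: ill-formed.
(h) sonority 6-4: ill-formed.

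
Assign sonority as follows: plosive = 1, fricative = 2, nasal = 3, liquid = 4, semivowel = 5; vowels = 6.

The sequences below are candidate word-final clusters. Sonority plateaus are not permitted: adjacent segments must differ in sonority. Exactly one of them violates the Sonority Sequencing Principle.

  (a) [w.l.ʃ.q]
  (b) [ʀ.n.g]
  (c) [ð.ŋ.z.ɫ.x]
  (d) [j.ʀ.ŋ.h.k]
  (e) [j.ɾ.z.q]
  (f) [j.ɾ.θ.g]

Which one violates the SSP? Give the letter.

c

(a) 5-4-2-1 → obeys
(b) 4-3-1 → obeys
(c) 2-3-2-4-2 → violates
(d) 5-4-3-2-1 → obeys
(e) 5-4-2-1 → obeys
(f) 5-4-2-1 → obeys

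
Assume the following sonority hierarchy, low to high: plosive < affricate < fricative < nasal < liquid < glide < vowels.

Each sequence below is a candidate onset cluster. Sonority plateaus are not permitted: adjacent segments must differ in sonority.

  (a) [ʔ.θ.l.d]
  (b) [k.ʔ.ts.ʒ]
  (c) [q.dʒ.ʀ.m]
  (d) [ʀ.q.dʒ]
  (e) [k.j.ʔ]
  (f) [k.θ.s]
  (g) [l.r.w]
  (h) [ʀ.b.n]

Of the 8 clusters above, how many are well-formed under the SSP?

0

(a) 1-3-5-1 → violates
(b) 1-1-2-3 → violates
(c) 1-2-5-4 → violates
(d) 5-1-2 → violates
(e) 1-6-1 → violates
(f) 1-3-3 → violates
(g) 5-5-6 → violates
(h) 5-1-4 → violates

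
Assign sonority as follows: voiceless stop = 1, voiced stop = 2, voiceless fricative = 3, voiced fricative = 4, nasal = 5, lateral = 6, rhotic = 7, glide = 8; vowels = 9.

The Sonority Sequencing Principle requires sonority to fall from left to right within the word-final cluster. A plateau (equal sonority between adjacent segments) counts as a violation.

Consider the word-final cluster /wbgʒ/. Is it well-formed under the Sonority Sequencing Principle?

/w/ is a glide (sonority 8).
/b/ is a voiced stop (sonority 2).
/g/ is a voiced stop (sonority 2).
/ʒ/ is a voiced fricative (sonority 4).
The profile is 8-2-2-4. Between /b/ (2) and /g/ (2) sonority does not fall, so the cluster violates the SSP.

no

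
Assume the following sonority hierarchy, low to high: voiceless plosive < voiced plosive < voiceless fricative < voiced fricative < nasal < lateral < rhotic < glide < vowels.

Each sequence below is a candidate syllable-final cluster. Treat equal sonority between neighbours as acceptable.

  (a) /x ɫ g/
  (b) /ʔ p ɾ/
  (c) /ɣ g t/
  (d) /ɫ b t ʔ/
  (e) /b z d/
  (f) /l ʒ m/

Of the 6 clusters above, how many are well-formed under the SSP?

2

(a) 3-6-2 → violates
(b) 1-1-7 → violates
(c) 4-2-1 → obeys
(d) 6-2-1-1 → obeys
(e) 2-4-2 → violates
(f) 6-4-5 → violates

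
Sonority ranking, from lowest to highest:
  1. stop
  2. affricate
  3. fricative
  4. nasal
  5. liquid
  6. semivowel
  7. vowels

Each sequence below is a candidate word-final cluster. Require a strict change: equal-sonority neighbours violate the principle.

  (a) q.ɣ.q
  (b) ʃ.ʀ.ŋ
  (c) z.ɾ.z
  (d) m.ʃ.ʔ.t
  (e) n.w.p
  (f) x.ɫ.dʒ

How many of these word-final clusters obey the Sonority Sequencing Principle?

(a) q.ɣ.q: profile 1-3-1 — violates.
(b) ʃ.ʀ.ŋ: profile 3-5-4 — violates.
(c) z.ɾ.z: profile 3-5-3 — violates.
(d) m.ʃ.ʔ.t: profile 4-3-1-1 — violates.
(e) n.w.p: profile 4-6-1 — violates.
(f) x.ɫ.dʒ: profile 3-5-2 — violates.

0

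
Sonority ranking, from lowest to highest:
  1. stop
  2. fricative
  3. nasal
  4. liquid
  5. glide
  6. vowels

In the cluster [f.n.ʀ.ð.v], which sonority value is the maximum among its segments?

4

/f/ is a fricative (sonority 2).
/n/ is a nasal (sonority 3).
/ʀ/ is a liquid (sonority 4).
/ð/ is a fricative (sonority 2).
/v/ is a fricative (sonority 2).
The maximum is 4.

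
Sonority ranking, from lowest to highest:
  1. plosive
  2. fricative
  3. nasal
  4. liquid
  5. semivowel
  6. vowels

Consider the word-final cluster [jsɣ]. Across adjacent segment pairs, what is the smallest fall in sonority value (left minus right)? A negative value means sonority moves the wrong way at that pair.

0

/j/: semivowel = 5.
/s/: fricative = 2.
/ɣ/: fricative = 2.
/j/→/s/: change +3.
/s/→/ɣ/: change +0.
Minimum = 0.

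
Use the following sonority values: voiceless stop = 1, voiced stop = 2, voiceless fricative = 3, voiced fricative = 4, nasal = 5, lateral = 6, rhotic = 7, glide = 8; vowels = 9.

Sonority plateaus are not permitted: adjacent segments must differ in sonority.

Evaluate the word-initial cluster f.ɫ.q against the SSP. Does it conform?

no

/f/ is a voiceless fricative (sonority 3).
/ɫ/ is a lateral (sonority 6).
/q/ is a voiceless stop (sonority 1).
The profile is 3-6-1. Between /ɫ/ (6) and /q/ (1) sonority does not rise, so the cluster violates the SSP.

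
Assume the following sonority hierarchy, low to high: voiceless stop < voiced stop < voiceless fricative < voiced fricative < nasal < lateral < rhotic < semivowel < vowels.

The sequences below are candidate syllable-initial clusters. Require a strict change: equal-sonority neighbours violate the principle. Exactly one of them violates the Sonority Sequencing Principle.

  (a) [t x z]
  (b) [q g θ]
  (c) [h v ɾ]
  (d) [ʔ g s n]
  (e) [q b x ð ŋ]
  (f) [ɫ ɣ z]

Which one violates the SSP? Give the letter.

f

(a) 1-3-4 → obeys
(b) 1-2-3 → obeys
(c) 3-4-7 → obeys
(d) 1-2-3-5 → obeys
(e) 1-2-3-4-5 → obeys
(f) 6-4-4 → violates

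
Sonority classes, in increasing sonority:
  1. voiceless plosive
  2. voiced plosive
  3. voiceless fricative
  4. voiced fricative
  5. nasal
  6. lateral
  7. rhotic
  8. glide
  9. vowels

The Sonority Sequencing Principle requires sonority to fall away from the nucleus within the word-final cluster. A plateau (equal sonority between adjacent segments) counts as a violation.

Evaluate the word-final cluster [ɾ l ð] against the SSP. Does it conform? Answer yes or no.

yes

/ɾ/: rhotic = 7.
/l/: lateral = 6.
/ð/: voiced fricative = 4.
The profile 7-6-4 strictly falls, so the word-final cluster satisfies the SSP.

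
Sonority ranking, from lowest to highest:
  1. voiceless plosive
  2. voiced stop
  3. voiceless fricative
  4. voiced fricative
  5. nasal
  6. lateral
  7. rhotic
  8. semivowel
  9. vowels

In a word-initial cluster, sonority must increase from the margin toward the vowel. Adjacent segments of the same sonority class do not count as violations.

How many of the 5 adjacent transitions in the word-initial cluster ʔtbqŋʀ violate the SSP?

1

/ʔ/ — voiceless plosive, sonority 1.
/t/ — voiceless plosive, sonority 1.
/b/ — voiced stop, sonority 2.
/q/ — voiceless plosive, sonority 1.
/ŋ/ — nasal, sonority 5.
/ʀ/ — rhotic, sonority 7.
/ʔ/→/t/: 1→1 (plateau, allowed) — ok.
/t/→/b/: 1→2 (rises) — ok.
/b/→/q/: 2→1 (does not rise) — violation.
/q/→/ŋ/: 1→5 (rises) — ok.
/ŋ/→/ʀ/: 5→7 (rises) — ok.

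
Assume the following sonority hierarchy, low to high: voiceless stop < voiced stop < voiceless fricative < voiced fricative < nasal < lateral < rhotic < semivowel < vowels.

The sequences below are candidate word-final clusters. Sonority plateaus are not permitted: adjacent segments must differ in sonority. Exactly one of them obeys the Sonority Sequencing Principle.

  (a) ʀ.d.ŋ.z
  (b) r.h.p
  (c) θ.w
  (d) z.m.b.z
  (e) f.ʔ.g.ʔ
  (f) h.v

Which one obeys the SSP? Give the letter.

(a) sonority 7-2-5-4: ill-formed.
(b) sonority 7-3-1: well-formed.
(c) sonority 3-8: ill-formed.
(d) sonority 4-5-2-4: ill-formed.
(e) sonority 3-1-2-1: ill-formed.
(f) sonority 3-4: ill-formed.

b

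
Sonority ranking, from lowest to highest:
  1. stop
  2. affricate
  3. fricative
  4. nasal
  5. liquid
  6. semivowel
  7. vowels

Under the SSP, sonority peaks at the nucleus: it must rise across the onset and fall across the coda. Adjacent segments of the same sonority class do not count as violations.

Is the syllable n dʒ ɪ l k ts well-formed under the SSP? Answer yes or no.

Onset: /n/ is a nasal (sonority 4), /dʒ/ is an affricate (sonority 2); then the nucleus /ɪ/ (sonority 7).
Onset profile 4-2-7 — does not rise throughout.
Coda: /l/ is a liquid (sonority 5), /k/ is a stop (sonority 1), /ts/ is an affricate (sonority 2).
Coda profile 7-5-1-2 — does not fall throughout.

no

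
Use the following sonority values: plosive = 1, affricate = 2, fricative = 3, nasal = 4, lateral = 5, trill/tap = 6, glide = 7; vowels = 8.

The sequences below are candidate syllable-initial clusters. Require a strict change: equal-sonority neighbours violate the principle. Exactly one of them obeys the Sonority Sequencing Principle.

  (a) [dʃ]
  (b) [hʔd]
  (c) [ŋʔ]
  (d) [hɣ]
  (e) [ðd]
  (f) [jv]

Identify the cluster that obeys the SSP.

(a) sonority 1-3: well-formed.
(b) sonority 3-1-1: ill-formed.
(c) sonority 4-1: ill-formed.
(d) sonority 3-3: ill-formed.
(e) sonority 3-1: ill-formed.
(f) sonority 7-3: ill-formed.

a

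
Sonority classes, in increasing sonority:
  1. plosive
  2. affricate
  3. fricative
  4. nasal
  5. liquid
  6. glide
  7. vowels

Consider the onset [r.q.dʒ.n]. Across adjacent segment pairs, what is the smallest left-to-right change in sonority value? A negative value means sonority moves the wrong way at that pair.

-4

/r/ is a liquid (sonority 5).
/q/ is a plosive (sonority 1).
/dʒ/ is an affricate (sonority 2).
/n/ is a nasal (sonority 4).
/r/→/q/: change -4.
/q/→/dʒ/: change +1.
/dʒ/→/n/: change +2.
Minimum = -4.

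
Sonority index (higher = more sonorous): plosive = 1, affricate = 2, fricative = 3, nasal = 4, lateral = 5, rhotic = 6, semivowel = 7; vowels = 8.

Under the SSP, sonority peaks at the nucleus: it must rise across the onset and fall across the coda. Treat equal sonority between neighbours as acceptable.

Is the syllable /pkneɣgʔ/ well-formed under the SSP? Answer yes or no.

Onset: /p/ is a plosive (sonority 1), /k/ is a plosive (sonority 1), /n/ is a nasal (sonority 4); then the nucleus /e/ (sonority 8).
Onset profile 1-1-4-8 — rises to the nucleus.
Coda: /ɣ/ is a fricative (sonority 3), /g/ is a plosive (sonority 1), /ʔ/ is a plosive (sonority 1).
Coda profile 8-3-1-1 — falls from the nucleus.

yes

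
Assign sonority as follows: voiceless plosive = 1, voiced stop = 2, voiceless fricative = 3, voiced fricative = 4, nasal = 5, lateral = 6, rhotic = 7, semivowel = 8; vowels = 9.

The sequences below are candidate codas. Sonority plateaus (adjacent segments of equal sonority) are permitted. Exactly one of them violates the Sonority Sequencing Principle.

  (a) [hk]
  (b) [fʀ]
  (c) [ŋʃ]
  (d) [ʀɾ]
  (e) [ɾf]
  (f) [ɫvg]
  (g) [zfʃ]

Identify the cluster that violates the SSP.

b

(a) sonority 3-1: well-formed.
(b) sonority 3-7: ill-formed.
(c) sonority 5-3: well-formed.
(d) sonority 7-7: well-formed.
(e) sonority 7-3: well-formed.
(f) sonority 6-4-2: well-formed.
(g) sonority 4-3-3: well-formed.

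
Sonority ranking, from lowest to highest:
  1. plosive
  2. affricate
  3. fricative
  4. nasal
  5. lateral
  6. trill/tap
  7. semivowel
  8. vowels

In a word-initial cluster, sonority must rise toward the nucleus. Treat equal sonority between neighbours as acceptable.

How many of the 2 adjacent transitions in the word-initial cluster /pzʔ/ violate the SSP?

1

/p/ is a plosive (sonority 1).
/z/ is a fricative (sonority 3).
/ʔ/ is a plosive (sonority 1).
/p/→/z/: 1→3 (rises) — ok.
/z/→/ʔ/: 3→1 (does not rise) — violation.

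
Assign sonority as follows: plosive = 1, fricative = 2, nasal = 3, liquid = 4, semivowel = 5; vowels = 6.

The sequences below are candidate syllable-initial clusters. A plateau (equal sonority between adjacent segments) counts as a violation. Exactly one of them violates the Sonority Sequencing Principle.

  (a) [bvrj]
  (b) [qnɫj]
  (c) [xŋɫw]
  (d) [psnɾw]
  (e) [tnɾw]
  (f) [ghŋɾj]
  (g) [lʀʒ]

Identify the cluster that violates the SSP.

g

(a) [bvrj]: profile 1-2-4-5 — obeys.
(b) [qnɫj]: profile 1-3-4-5 — obeys.
(c) [xŋɫw]: profile 2-3-4-5 — obeys.
(d) [psnɾw]: profile 1-2-3-4-5 — obeys.
(e) [tnɾw]: profile 1-3-4-5 — obeys.
(f) [ghŋɾj]: profile 1-2-3-4-5 — obeys.
(g) [lʀʒ]: profile 4-4-2 — violates.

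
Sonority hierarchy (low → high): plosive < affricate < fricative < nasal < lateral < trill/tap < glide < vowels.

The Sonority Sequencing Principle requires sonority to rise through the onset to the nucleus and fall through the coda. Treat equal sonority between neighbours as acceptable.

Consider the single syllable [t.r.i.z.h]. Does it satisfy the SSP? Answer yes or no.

Onset: /t/ is a plosive (sonority 1), /r/ is a trill/tap (sonority 6); then the nucleus /i/ (sonority 8).
Onset profile 1-6-8 — rises to the nucleus.
Coda: /z/ is a fricative (sonority 3), /h/ is a fricative (sonority 3).
Coda profile 8-3-3 — falls from the nucleus.

yes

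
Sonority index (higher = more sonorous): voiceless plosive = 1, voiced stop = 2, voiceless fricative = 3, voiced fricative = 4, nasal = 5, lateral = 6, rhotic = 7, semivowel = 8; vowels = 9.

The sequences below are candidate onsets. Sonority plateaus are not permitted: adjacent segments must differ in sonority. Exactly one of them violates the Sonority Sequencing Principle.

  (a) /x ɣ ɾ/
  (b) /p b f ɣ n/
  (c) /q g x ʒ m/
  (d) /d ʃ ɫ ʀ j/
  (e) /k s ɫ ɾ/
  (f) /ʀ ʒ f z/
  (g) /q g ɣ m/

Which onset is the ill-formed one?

f

(a) sonority 3-4-7: well-formed.
(b) sonority 1-2-3-4-5: well-formed.
(c) sonority 1-2-3-4-5: well-formed.
(d) sonority 2-3-6-7-8: well-formed.
(e) sonority 1-3-6-7: well-formed.
(f) sonority 7-4-3-4: ill-formed.
(g) sonority 1-2-4-5: well-formed.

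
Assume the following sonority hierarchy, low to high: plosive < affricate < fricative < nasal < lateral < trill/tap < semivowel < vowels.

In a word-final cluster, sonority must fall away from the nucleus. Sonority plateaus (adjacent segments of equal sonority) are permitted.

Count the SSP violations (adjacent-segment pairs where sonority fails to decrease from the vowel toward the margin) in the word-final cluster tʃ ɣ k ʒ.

/tʃ/ — affricate, sonority 2.
/ɣ/ — fricative, sonority 3.
/k/ — plosive, sonority 1.
/ʒ/ — fricative, sonority 3.
/tʃ/→/ɣ/: 2→3 (does not fall) — violation.
/ɣ/→/k/: 3→1 (falls) — ok.
/k/→/ʒ/: 1→3 (does not fall) — violation.

2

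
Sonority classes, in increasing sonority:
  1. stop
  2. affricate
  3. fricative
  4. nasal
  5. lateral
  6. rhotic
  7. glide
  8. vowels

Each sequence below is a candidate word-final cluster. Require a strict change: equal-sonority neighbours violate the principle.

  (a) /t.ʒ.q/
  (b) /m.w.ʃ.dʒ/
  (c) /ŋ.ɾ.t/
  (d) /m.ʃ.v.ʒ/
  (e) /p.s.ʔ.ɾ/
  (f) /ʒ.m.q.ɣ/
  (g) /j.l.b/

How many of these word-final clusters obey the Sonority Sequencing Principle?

(a) 1-3-1 → violates
(b) 4-7-3-2 → violates
(c) 4-6-1 → violates
(d) 4-3-3-3 → violates
(e) 1-3-1-6 → violates
(f) 3-4-1-3 → violates
(g) 7-5-1 → obeys

1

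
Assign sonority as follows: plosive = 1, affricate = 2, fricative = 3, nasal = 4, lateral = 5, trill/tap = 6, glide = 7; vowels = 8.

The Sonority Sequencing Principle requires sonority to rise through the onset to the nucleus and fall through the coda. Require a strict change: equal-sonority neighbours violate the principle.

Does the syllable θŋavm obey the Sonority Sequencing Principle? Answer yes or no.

Onset: /θ/ is a fricative (sonority 3), /ŋ/ is a nasal (sonority 4); then the nucleus /a/ (sonority 8).
Onset profile 3-4-8 — rises to the nucleus.
Coda: /v/ is a fricative (sonority 3), /m/ is a nasal (sonority 4).
Coda profile 8-3-4 — does not strictly fall throughout.

no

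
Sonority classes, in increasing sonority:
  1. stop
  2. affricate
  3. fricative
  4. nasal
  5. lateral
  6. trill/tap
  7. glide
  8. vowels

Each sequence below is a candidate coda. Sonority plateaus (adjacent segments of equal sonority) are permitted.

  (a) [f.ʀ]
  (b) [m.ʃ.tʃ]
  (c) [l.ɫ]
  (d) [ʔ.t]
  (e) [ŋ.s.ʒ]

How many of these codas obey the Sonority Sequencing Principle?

(a) sonority 3-6: ill-formed.
(b) sonority 4-3-2: well-formed.
(c) sonority 5-5: well-formed.
(d) sonority 1-1: well-formed.
(e) sonority 4-3-3: well-formed.

4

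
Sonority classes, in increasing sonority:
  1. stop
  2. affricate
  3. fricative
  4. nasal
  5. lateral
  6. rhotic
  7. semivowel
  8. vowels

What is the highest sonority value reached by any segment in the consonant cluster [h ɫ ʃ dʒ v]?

/h/ — fricative, sonority 3.
/ɫ/ — lateral, sonority 5.
/ʃ/ — fricative, sonority 3.
/dʒ/ — affricate, sonority 2.
/v/ — fricative, sonority 3.
The maximum is 5.

5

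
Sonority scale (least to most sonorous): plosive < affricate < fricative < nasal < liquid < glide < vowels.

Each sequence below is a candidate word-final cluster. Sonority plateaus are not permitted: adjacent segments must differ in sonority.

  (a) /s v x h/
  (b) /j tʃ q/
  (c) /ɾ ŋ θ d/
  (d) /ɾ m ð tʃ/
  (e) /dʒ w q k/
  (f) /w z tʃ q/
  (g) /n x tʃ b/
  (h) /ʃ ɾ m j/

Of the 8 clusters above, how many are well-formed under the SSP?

(a) sonority 3-3-3-3: ill-formed.
(b) sonority 6-2-1: well-formed.
(c) sonority 5-4-3-1: well-formed.
(d) sonority 5-4-3-2: well-formed.
(e) sonority 2-6-1-1: ill-formed.
(f) sonority 6-3-2-1: well-formed.
(g) sonority 4-3-2-1: well-formed.
(h) sonority 3-5-4-6: ill-formed.

5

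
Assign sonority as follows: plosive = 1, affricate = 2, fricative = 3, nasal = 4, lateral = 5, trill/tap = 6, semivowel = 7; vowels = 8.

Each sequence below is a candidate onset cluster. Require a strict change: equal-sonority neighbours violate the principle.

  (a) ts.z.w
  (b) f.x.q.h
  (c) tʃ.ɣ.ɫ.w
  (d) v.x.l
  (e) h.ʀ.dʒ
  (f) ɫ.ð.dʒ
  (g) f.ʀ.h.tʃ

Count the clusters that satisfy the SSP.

2

(a) sonority 2-3-7: well-formed.
(b) sonority 3-3-1-3: ill-formed.
(c) sonority 2-3-5-7: well-formed.
(d) sonority 3-3-5: ill-formed.
(e) sonority 3-6-2: ill-formed.
(f) sonority 5-3-2: ill-formed.
(g) sonority 3-6-3-2: ill-formed.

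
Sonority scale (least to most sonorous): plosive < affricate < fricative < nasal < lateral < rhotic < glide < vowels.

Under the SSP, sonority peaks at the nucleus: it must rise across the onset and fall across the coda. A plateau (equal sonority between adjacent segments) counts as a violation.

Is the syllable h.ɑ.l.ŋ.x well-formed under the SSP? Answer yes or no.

yes

Onset: /h/ is a fricative (sonority 3); then the nucleus /ɑ/ (sonority 8).
Onset profile 3-8 — rises to the nucleus.
Coda: /l/ is a lateral (sonority 5), /ŋ/ is a nasal (sonority 4), /x/ is a fricative (sonority 3).
Coda profile 8-5-4-3 — falls from the nucleus.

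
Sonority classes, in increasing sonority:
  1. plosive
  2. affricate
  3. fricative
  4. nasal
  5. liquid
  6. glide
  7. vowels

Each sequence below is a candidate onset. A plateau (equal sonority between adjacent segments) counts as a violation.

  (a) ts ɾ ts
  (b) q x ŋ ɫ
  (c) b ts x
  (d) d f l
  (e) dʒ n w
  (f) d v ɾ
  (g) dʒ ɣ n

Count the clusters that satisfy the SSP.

(a) ts ɾ ts: profile 2-5-2 — violates.
(b) q x ŋ ɫ: profile 1-3-4-5 — obeys.
(c) b ts x: profile 1-2-3 — obeys.
(d) d f l: profile 1-3-5 — obeys.
(e) dʒ n w: profile 2-4-6 — obeys.
(f) d v ɾ: profile 1-3-5 — obeys.
(g) dʒ ɣ n: profile 2-3-4 — obeys.

6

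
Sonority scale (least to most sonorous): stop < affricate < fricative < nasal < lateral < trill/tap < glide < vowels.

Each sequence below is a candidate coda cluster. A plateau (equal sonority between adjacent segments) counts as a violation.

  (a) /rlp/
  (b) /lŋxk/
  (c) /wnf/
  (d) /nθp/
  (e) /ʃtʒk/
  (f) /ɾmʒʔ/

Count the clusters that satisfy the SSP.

(a) 6-5-1 → obeys
(b) 5-4-3-1 → obeys
(c) 7-4-3 → obeys
(d) 4-3-1 → obeys
(e) 3-1-3-1 → violates
(f) 6-4-3-1 → obeys

5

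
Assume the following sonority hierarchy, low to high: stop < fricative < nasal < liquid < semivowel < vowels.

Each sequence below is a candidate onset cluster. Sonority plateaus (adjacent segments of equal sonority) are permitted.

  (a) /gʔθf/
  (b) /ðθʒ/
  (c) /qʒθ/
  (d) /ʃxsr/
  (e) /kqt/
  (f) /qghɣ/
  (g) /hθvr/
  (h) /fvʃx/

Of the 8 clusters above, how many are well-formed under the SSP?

8

(a) 1-1-2-2 → obeys
(b) 2-2-2 → obeys
(c) 1-2-2 → obeys
(d) 2-2-2-4 → obeys
(e) 1-1-1 → obeys
(f) 1-1-2-2 → obeys
(g) 2-2-2-4 → obeys
(h) 2-2-2-2 → obeys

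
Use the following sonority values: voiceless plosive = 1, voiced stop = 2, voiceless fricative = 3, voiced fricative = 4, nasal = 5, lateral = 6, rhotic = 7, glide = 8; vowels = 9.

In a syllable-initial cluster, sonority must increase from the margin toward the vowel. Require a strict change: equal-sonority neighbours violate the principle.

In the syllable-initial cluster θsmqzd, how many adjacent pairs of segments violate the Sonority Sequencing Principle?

/θ/ — voiceless fricative, sonority 3.
/s/ — voiceless fricative, sonority 3.
/m/ — nasal, sonority 5.
/q/ — voiceless plosive, sonority 1.
/z/ — voiced fricative, sonority 4.
/d/ — voiced stop, sonority 2.
/θ/→/s/: 3→3 (plateau) — violation.
/s/→/m/: 3→5 (rises) — ok.
/m/→/q/: 5→1 (does not rise) — violation.
/q/→/z/: 1→4 (rises) — ok.
/z/→/d/: 4→2 (does not rise) — violation.

3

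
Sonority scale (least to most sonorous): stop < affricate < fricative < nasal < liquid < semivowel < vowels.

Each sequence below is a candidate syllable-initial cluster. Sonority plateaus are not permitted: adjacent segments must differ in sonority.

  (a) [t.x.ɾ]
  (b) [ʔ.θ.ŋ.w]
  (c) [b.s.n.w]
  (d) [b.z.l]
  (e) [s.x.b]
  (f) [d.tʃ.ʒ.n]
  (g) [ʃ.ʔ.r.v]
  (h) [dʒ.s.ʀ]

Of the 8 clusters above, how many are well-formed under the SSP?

6

(a) sonority 1-3-5: well-formed.
(b) sonority 1-3-4-6: well-formed.
(c) sonority 1-3-4-6: well-formed.
(d) sonority 1-3-5: well-formed.
(e) sonority 3-3-1: ill-formed.
(f) sonority 1-2-3-4: well-formed.
(g) sonority 3-1-5-3: ill-formed.
(h) sonority 2-3-5: well-formed.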